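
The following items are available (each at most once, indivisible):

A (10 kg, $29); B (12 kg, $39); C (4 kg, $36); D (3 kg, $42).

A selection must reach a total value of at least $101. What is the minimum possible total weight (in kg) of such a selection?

17

Subsets with value ≥ 101, sorted by total weight:
- A+C+D: weight 17, value 107
- B+C+D: weight 19, value 117
Minimum weight: 17 kg.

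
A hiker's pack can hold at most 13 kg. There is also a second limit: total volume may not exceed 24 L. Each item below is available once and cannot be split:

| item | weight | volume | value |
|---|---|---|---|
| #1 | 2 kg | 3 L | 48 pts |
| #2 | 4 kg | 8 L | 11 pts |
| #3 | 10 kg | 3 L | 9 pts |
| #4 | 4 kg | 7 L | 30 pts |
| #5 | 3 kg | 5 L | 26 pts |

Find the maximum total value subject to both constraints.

115 pts

Feasible sets respecting both limits:
- #1+#2+#4+#5: weight 13, volume 23, value 115
- #1+#4+#5: weight 9, volume 15, value 104
- #1+#2+#4: weight 10, volume 18, value 89
Best: 115 pts.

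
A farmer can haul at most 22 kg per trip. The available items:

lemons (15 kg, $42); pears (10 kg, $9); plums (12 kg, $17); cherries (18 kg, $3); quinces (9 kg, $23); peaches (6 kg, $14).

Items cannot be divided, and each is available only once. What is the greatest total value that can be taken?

This is a 0/1 knapsack; check combinations near the capacity.
- lemons+peaches: weight 15+6=21, value 42+14=56
- lemons: weight 15, value 42
- plums+quinces: weight 12+9=21, value 17+23=40
- quinces+peaches: weight 9+6=15, value 23+14=37
- pears+quinces: weight 10+9=19, value 9+23=32
Best: $56.

$56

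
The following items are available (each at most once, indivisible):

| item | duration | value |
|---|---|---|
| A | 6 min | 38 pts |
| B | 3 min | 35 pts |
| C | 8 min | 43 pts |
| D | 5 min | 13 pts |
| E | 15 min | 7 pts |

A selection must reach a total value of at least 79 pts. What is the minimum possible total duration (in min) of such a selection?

14

Subsets with value ≥ 79, sorted by total duration:
- A+B+D: duration 14, value 86
- A+C: duration 14, value 81
Minimum duration: 14 min.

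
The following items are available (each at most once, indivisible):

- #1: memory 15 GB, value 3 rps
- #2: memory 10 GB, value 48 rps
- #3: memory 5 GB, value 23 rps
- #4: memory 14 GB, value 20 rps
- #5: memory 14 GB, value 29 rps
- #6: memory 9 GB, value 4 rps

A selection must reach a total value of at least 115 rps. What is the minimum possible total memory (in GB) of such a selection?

Subsets with value ≥ 115, sorted by total memory:
- #2+#3+#4+#5: memory 43, value 120
- #2+#3+#4+#5+#6: memory 52, value 124
- #1+#2+#3+#4+#5: memory 58, value 123
- #1+#2+#3+#4+#5+#6: memory 67, value 127
Minimum memory: 43 GB.

43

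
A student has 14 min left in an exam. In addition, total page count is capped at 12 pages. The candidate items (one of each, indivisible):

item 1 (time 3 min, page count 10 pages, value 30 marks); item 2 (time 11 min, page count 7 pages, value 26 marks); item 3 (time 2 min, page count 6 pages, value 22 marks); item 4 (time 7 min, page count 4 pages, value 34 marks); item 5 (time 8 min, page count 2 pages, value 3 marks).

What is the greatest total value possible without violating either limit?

56 marks

Feasible sets respecting both limits:
- item 3+item 4: time 9, page count 10, value 56
- item 4: time 7, page count 4, value 34
- item 1+item 5: time 11, page count 12, value 33
- item 1: time 3, page count 10, value 30
Best: 56 marks.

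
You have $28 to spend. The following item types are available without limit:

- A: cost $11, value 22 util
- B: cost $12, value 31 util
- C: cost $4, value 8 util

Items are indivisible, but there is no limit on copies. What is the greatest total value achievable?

70 util

Best value-per-unit is B at 31/12; filling with it alone gives 2×31 = 62.
Optimal mix: 2×B + 1×C → cost 28, value 70.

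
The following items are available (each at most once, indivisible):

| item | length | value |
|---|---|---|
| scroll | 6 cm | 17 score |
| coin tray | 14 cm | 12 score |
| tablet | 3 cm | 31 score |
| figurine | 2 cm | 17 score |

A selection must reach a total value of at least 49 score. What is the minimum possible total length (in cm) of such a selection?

11

Subsets with value ≥ 49, sorted by total length:
- scroll+tablet+figurine: length 11, value 65
- coin tray+tablet+figurine: length 19, value 60
Minimum length: 11 cm.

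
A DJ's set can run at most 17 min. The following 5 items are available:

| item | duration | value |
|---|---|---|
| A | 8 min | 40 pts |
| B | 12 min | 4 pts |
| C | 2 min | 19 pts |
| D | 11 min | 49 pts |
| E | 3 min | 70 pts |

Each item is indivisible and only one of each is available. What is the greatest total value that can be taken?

138 pts

Check high-value combinations within 17 min:
- C+D+E: duration 2+11+3=16, value 19+49+70=138
- A+C+E: duration 8+2+3=13, value 40+19+70=129
- D+E: duration 11+3=14, value 49+70=119
- A+E: duration 8+3=11, value 40+70=110
- B+C+E: duration 12+2+3=17, value 4+19+70=93
Best: 138 pts.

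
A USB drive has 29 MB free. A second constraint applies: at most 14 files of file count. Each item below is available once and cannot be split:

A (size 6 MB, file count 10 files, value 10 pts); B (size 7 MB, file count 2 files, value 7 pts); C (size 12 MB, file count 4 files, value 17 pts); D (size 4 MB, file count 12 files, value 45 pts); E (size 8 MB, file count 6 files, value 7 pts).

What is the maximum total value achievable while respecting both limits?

52 pts

Feasible sets respecting both limits:
- B+D: size 11, file count 14, value 52
- D: size 4, file count 12, value 45
- B+C+E: size 27, file count 12, value 31
- A+C: size 18, file count 14, value 27
Best: 52 pts.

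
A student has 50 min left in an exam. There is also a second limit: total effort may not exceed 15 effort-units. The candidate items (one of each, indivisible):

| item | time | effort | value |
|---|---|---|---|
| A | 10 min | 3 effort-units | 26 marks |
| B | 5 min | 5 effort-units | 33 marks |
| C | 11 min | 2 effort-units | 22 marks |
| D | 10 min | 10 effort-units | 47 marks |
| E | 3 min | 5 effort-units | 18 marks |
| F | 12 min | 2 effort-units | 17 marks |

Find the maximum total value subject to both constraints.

99 marks

Feasible sets respecting both limits:
- A+B+C+E: time 29, effort 15, value 99
- A+B+C+F: time 38, effort 12, value 98
- A+C+D: time 31, effort 15, value 95
- A+B+E+F: time 30, effort 15, value 94
Best: 99 marks.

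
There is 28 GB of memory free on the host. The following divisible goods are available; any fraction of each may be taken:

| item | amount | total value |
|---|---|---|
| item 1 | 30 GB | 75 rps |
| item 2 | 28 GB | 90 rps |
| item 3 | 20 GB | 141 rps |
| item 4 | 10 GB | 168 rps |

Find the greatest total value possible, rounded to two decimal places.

Take in order of value per unit:
- item 4 (168/10 per unit): all 10 → value 168, running total 168.00
- item 3 (141/20 per unit): 18 of 20 → value 18×141/20 = 126.9000, running total 294.90
Total 294.90.

294.90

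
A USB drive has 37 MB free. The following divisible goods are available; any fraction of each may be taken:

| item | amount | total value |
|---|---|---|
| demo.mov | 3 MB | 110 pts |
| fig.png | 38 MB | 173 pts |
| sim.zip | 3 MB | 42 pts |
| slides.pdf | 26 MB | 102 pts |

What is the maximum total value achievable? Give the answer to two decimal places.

Take in order of value per unit:
- demo.mov (110/3 per unit): all 3 → value 110, running total 110.00
- sim.zip (42/3 per unit): all 3 → value 42, running total 152.00
- fig.png (173/38 per unit): 31 of 38 → value 31×173/38 = 141.1316, running total 293.13
Total 293.13.

293.13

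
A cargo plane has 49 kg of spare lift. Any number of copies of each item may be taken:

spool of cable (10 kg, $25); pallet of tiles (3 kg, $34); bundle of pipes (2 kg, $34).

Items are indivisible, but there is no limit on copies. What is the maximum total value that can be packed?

Best value-per-unit is bundle of pipes at 34/2; filling with it alone gives 24×34 = 816.
Optimal mix: 1×pallet of tiles + 23×bundle of pipes → weight 49, value 816.

$816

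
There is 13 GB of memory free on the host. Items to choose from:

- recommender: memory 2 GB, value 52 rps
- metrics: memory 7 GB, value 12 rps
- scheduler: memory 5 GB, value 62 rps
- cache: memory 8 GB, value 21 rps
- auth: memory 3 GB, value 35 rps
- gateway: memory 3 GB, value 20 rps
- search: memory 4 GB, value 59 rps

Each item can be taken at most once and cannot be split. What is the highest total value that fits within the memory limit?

173 rps

Check high-value combinations within 13 GB:
- recommender+scheduler+search: memory 2+5+4=11, value 52+62+59=173
- recommender+scheduler+auth+gateway: memory 2+5+3+3=13, value 52+62+35+20=169
- recommender+auth+gateway+search: memory 2+3+3+4=12, value 52+35+20+59=166
- scheduler+auth+search: memory 5+3+4=12, value 62+35+59=156
- recommender+scheduler+auth: memory 2+5+3=10, value 52+62+35=149
Best: 173 rps.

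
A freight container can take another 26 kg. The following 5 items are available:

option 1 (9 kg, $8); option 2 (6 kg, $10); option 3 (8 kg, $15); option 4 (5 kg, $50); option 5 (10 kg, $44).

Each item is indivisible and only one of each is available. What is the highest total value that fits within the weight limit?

This is a 0/1 knapsack; check combinations near the capacity.
- option 3+option 4+option 5: weight 8+5+10=23, value 15+50+44=109
- option 2+option 4+option 5: weight 6+5+10=21, value 10+50+44=104
- option 1+option 4+option 5: weight 9+5+10=24, value 8+50+44=102
- option 4+option 5: weight 5+10=15, value 50+44=94
- option 2+option 3+option 4: weight 6+8+5=19, value 10+15+50=75
Best: $109.

$109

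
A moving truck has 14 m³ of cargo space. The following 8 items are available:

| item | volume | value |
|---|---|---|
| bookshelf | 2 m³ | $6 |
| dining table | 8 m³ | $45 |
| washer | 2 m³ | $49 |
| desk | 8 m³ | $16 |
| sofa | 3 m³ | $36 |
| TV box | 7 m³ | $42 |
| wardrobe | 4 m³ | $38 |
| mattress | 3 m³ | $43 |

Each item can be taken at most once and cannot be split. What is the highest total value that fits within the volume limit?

$172

This is a 0/1 knapsack; check combinations near the capacity.
- bookshelf+washer+sofa+wardrobe+mattress: volume 2+2+3+4+3=14, value 6+49+36+38+43=172
- washer+sofa+wardrobe+mattress: volume 2+3+4+3=12, value 49+36+38+43=166
- bookshelf+washer+TV box+mattress: volume 2+2+7+3=14, value 6+49+42+43=140
Best: $172.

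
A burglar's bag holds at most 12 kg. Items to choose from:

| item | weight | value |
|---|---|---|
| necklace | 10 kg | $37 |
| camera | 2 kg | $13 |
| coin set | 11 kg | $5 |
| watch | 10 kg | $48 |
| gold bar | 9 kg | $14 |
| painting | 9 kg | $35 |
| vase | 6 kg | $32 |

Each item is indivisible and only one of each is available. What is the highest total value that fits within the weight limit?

Check high-value combinations within 12 kg:
- camera+watch: weight 2+10=12, value 13+48=61
- necklace+camera: weight 10+2=12, value 37+13=50
- watch: weight 10, value 48
- camera+painting: weight 2+9=11, value 13+35=48
Best: $61.

$61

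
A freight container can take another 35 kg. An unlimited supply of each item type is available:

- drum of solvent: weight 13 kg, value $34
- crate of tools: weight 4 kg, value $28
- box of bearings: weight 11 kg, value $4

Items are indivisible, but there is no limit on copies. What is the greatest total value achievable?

$224

Best value-per-unit is crate of tools at 28/4, and filling with it alone uses weight 8×4=32. No mix of the others beats 8×28 = 224.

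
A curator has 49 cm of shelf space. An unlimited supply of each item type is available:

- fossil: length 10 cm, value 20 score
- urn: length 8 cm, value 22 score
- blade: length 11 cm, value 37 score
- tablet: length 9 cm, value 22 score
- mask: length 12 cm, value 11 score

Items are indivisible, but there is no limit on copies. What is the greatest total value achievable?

Best value-per-unit is blade at 37/11; filling with it alone gives 4×37 = 148.
Optimal mix: 2×urn + 3×blade → length 49, value 155.

155 score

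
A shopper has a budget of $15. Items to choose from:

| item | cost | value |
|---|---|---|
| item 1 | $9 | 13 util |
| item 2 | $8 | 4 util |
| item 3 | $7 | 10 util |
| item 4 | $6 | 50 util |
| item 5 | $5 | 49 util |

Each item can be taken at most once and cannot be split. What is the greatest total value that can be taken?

Check high-value combinations within $15:
- item 4+item 5: cost 6+5=11, value 50+49=99
- item 1+item 4: cost 9+6=15, value 13+50=63
- item 1+item 5: cost 9+5=14, value 13+49=62
- item 3+item 4: cost 7+6=13, value 10+50=60
Best: 99 util.

99 util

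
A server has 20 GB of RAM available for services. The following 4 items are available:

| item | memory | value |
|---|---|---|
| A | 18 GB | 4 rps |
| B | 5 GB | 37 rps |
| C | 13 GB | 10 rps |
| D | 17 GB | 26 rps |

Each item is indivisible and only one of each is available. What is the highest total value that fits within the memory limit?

47 rps

Check high-value combinations within 20 GB:
- B+C: memory 5+13=18, value 37+10=47
- B: memory 5, value 37
- D: memory 17, value 26
- C: memory 13, value 10
- A: memory 18, value 4
Best: 47 rps.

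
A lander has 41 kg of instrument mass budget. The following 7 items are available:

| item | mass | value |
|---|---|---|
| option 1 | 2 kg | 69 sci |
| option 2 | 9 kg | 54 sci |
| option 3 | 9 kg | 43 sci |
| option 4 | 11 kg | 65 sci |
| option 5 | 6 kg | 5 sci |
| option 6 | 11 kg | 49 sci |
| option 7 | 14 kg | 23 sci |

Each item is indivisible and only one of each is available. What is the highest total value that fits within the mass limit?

Check high-value combinations within 41 kg:
- option 1+option 2+option 4+option 5+option 6: mass 2+9+11+6+11=39, value 69+54+65+5+49=242
- option 1+option 2+option 4+option 6: mass 2+9+11+11=33, value 69+54+65+49=237
- option 1+option 2+option 3+option 4+option 5: mass 2+9+9+11+6=37, value 69+54+43+65+5=236
- option 1+option 2+option 3+option 4: mass 2+9+9+11=31, value 69+54+43+65=231
Best: 242 sci.

242 sci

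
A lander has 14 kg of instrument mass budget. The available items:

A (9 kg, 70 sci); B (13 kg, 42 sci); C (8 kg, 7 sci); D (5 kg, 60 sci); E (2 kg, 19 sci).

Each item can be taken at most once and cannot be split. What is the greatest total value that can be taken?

130 sci

Check high-value combinations within 14 kg:
- A+D: mass 9+5=14, value 70+60=130
- A+E: mass 9+2=11, value 70+19=89
- D+E: mass 5+2=7, value 60+19=79
- A: mass 9, value 70
- C+D: mass 8+5=13, value 7+60=67
Best: 130 sci.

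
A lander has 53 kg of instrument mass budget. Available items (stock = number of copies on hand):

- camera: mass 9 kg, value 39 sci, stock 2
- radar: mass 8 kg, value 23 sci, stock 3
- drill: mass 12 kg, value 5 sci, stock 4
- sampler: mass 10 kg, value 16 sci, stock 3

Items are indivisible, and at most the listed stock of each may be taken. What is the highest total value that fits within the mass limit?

Best selections within mass 53 and stock limits:
- 2×camera + 3×radar + 1×sampler: mass 52, value 163
- 2×camera + 3×radar: mass 42, value 147
Best: 163 sci.

163 sci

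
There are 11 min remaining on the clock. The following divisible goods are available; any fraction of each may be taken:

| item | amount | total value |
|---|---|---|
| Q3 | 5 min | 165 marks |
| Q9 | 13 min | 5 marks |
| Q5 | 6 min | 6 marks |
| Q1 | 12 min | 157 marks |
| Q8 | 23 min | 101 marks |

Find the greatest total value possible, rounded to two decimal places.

243.50

Take in order of value per unit:
- Q3 (165/5 per unit): all 5 → value 165, running total 165.00
- Q1 (157/12 per unit): 6 of 12 → value 6×157/12 = 78.5000, running total 243.50
Total 243.50.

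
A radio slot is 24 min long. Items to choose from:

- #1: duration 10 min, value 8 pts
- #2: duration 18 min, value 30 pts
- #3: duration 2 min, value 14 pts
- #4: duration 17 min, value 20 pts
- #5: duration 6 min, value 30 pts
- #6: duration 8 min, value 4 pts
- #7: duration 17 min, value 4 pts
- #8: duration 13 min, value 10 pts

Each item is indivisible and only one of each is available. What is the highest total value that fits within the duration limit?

Check high-value combinations within 24 min:
- #2+#5: duration 18+6=24, value 30+30=60
- #3+#5+#8: duration 2+6+13=21, value 14+30+10=54
- #1+#3+#5: duration 10+2+6=18, value 8+14+30=52
- #4+#5: duration 17+6=23, value 20+30=50
- #3+#5+#6: duration 2+6+8=16, value 14+30+4=48
Best: 60 pts.

60 pts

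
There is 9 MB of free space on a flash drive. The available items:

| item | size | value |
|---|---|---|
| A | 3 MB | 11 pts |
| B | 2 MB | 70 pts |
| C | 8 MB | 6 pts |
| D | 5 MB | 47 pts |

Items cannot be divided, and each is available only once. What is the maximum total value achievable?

117 pts

This is a 0/1 knapsack; check combinations near the capacity.
- B+D: size 2+5=7, value 70+47=117
- A+B: size 3+2=5, value 11+70=81
- B: size 2, value 70
- A+D: size 3+5=8, value 11+47=58
- D: size 5, value 47
Best: 117 pts.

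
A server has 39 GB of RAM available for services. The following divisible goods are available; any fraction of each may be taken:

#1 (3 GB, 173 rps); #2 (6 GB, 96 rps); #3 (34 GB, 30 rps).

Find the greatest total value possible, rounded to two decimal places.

295.47

Take in order of value per unit:
- #1 (173/3 per unit): all 3 → value 173, running total 173.00
- #2 (96/6 per unit): all 6 → value 96, running total 269.00
- #3 (30/34 per unit): 30 of 34 → value 30×30/34 = 26.4706, running total 295.47
Total 295.47.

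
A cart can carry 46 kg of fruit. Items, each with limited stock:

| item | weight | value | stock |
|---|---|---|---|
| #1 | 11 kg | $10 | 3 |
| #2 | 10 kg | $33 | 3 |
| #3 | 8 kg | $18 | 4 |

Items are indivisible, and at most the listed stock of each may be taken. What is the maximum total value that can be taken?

Best selections within weight 46 and stock limits:
- 3×#2 + 2×#3: weight 46, value 135
- 2×#2 + 3×#3: weight 44, value 120
- 3×#2 + 1×#3: weight 38, value 117
Best: $135.

$135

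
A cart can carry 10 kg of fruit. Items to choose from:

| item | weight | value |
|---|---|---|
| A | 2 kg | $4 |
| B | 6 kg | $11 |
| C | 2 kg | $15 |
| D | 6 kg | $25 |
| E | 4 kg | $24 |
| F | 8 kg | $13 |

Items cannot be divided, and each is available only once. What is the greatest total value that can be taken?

$49

Check high-value combinations within 10 kg:
- D+E: weight 6+4=10, value 25+24=49
- A+C+D: weight 2+2+6=10, value 4+15+25=44
- A+C+E: weight 2+2+4=8, value 4+15+24=43
- C+D: weight 2+6=8, value 15+25=40
- C+E: weight 2+4=6, value 15+24=39
Best: $49.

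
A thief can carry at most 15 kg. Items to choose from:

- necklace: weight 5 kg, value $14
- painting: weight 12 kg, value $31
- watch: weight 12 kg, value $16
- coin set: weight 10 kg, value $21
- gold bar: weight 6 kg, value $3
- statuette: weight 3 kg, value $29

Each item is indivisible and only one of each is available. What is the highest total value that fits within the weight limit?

$60

Check high-value combinations within 15 kg:
- painting+statuette: weight 12+3=15, value 31+29=60
- coin set+statuette: weight 10+3=13, value 21+29=50
- necklace+gold bar+statuette: weight 5+6+3=14, value 14+3+29=46
- watch+statuette: weight 12+3=15, value 16+29=45
- necklace+statuette: weight 5+3=8, value 14+29=43
Best: $60.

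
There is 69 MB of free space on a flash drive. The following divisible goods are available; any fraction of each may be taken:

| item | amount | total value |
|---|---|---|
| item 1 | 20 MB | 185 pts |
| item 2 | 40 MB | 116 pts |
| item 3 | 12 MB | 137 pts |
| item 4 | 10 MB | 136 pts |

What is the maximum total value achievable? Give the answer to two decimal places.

536.30

Take in order of value per unit:
- item 4 (136/10 per unit): all 10 → value 136, running total 136.00
- item 3 (137/12 per unit): all 12 → value 137, running total 273.00
- item 1 (185/20 per unit): all 20 → value 185, running total 458.00
- item 2 (116/40 per unit): 27 of 40 → value 27×116/40 = 78.3000, running total 536.30
Total 536.30.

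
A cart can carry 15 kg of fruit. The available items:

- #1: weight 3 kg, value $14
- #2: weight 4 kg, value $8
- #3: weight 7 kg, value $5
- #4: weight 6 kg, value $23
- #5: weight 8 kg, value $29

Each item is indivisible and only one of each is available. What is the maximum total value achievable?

This is a 0/1 knapsack; check combinations near the capacity.
- #4+#5: weight 6+8=14, value 23+29=52
- #1+#2+#5: weight 3+4+8=15, value 14+8+29=51
- #1+#2+#4: weight 3+4+6=13, value 14+8+23=45
- #1+#5: weight 3+8=11, value 14+29=43
Best: $52.

$52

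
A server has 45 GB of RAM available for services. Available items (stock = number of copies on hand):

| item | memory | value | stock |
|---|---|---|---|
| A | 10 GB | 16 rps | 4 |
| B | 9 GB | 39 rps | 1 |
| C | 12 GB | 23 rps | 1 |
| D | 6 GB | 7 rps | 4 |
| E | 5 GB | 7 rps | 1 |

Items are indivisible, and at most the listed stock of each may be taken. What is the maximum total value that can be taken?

94 rps

Best selections within memory 45 and stock limits:
- 2×A + 1×B + 1×C: memory 41, value 94
- 3×A + 1×B + 1×E: memory 44, value 94
Best: 94 rps.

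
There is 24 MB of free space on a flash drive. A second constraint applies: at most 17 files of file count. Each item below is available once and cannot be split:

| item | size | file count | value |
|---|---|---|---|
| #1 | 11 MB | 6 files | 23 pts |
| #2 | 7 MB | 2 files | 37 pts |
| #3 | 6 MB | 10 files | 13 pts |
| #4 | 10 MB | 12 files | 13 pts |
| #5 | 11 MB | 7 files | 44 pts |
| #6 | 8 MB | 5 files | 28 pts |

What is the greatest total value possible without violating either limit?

Feasible sets respecting both limits:
- #2+#5: size 18, file count 9, value 81
- #2+#3+#6: size 21, file count 17, value 78
- #5+#6: size 19, file count 12, value 72
Best: 81 pts.

81 pts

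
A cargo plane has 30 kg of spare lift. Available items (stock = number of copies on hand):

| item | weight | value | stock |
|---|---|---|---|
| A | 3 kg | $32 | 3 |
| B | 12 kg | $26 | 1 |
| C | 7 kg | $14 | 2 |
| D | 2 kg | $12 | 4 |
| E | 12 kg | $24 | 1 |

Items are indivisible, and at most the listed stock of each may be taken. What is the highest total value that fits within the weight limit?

$170

Top feasible selections:
- 3×A + 1×B + 4×D: weight 29, value 170
- 3×A + 4×D + 1×E: weight 29, value 168
- 3×A + 2×C + 3×D: weight 29, value 160
- 3×A + 1×C + 4×D: weight 24, value 158
Best: $170.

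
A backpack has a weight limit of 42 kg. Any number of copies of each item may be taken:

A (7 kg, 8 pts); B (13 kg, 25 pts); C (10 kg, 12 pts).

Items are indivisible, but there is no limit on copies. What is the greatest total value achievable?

Best value-per-unit is B at 25/13, and filling with it alone uses weight 3×13=39. No mix of the others beats 3×25 = 75.

75 pts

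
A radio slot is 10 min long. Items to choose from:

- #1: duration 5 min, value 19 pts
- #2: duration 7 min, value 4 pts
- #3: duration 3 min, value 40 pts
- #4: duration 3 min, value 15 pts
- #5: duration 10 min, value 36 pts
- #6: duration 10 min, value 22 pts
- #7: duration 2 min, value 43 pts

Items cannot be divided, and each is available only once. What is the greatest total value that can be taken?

Check high-value combinations within 10 min:
- #1+#3+#7: duration 5+3+2=10, value 19+40+43=102
- #3+#4+#7: duration 3+3+2=8, value 40+15+43=98
- #3+#7: duration 3+2=5, value 40+43=83
- #1+#4+#7: duration 5+3+2=10, value 19+15+43=77
Best: 102 pts.

102 pts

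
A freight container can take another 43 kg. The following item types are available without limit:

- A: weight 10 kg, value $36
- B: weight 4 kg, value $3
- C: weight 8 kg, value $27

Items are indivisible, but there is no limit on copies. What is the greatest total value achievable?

Best value-per-unit is A at 36/10, and filling with it alone uses weight 4×10=40. No mix of the others beats 4×36 = 144.

$144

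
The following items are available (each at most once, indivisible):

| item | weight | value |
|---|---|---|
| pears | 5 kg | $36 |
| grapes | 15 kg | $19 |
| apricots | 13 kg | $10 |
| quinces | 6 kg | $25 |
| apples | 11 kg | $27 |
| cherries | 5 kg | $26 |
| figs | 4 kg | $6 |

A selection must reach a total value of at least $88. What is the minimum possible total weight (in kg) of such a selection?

Subsets with value ≥ 88, sorted by total weight:
- pears+quinces+cherries+figs: weight 20, value 93
- pears+apples+cherries: weight 21, value 89
- pears+quinces+apples: weight 22, value 88
Minimum weight: 20 kg.

20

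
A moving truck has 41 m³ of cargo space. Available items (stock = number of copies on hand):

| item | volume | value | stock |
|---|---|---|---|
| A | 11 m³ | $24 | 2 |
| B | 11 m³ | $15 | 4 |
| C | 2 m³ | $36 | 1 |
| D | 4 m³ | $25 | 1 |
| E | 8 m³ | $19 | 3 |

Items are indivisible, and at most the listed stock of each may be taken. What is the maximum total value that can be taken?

Top feasible selections:
- 1×A + 1×C + 1×D + 3×E: volume 41, value 142
- 1×B + 1×C + 1×D + 3×E: volume 41, value 133
- 2×A + 1×C + 1×D + 1×E: volume 36, value 128
- 2×A + 1×B + 1×C + 1×D: volume 39, value 124
Best: $142.

$142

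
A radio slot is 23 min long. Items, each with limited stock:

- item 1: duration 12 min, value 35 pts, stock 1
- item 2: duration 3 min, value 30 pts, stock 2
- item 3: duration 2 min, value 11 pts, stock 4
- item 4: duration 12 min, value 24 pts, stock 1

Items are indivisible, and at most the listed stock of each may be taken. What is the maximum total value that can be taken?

117 pts

Top feasible selections:
- 1×item 1 + 2×item 2 + 2×item 3: duration 22, value 117
- 1×item 1 + 1×item 2 + 4×item 3: duration 23, value 109
- 1×item 1 + 2×item 2 + 1×item 3: duration 20, value 106
Best: 117 pts.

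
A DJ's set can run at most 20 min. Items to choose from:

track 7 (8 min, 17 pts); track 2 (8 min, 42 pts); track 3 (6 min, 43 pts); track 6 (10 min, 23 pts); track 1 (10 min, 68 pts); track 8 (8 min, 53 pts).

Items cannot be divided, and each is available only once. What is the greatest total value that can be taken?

Check high-value combinations within 20 min:
- track 1+track 8: duration 10+8=18, value 68+53=121
- track 3+track 1: duration 6+10=16, value 43+68=111
- track 2+track 1: duration 8+10=18, value 42+68=110
Best: 121 pts.

121 pts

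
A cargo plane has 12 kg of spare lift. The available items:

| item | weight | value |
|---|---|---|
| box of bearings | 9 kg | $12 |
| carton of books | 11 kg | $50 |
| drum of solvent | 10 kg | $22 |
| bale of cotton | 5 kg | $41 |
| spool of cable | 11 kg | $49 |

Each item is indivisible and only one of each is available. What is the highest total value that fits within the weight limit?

Check high-value combinations within 12 kg:
- carton of books: weight 11, value 50
- spool of cable: weight 11, value 49
- bale of cotton: weight 5, value 41
- drum of solvent: weight 10, value 22
Best: $50.

$50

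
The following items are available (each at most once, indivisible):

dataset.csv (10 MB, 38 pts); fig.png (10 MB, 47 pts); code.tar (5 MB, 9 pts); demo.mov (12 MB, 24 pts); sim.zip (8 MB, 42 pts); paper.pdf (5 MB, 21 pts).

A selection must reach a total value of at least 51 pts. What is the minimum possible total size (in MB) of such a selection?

Subsets with value ≥ 51, sorted by total size:
- sim.zip+paper.pdf: size 13, value 63
- code.tar+sim.zip: size 13, value 51
Minimum size: 13 MB.

13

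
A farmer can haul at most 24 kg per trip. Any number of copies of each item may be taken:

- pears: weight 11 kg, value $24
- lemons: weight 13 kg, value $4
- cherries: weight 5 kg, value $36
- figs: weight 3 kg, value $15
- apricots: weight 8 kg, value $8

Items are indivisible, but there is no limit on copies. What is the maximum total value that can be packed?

Best value-per-unit is cherries at 36/5; filling with it alone gives 4×36 = 144.
Optimal mix: 4×cherries + 1×figs → weight 23, value 159.

$159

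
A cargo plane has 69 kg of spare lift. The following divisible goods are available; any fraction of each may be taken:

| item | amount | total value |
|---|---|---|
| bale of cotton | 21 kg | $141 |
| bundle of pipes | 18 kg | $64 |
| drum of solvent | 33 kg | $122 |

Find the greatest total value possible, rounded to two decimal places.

316.33

Take in order of value per unit:
- bale of cotton (141/21 per unit): all 21 → value 141, running total 141.00
- drum of solvent (122/33 per unit): all 33 → value 122, running total 263.00
- bundle of pipes (64/18 per unit): 15 of 18 → value 15×64/18 = 53.3333, running total 316.33
Total 316.33.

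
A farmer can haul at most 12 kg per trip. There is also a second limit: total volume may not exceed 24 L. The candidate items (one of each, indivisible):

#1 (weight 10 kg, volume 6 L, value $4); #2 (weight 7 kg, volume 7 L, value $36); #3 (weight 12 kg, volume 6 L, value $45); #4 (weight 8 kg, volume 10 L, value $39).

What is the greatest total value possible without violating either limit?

Feasible sets respecting both limits:
- #3: weight 12, volume 6, value 45
- #4: weight 8, volume 10, value 39
- #2: weight 7, volume 7, value 36
Best: $45.

$45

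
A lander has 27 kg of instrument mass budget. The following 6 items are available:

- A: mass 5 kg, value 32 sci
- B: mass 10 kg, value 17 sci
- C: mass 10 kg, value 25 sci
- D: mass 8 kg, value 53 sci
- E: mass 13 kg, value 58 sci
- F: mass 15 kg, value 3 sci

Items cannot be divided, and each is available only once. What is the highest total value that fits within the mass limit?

143 sci

Check high-value combinations within 27 kg:
- A+D+E: mass 5+8+13=26, value 32+53+58=143
- D+E: mass 8+13=21, value 53+58=111
- A+C+D: mass 5+10+8=23, value 32+25+53=110
Best: 143 sci.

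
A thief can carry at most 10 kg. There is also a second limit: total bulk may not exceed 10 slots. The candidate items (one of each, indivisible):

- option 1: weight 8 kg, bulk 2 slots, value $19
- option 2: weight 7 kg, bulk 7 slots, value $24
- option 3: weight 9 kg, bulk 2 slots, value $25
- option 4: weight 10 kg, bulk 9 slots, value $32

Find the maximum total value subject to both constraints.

$32

Feasible sets respecting both limits:
- option 4: weight 10, bulk 9, value 32
- option 3: weight 9, bulk 2, value 25
- option 2: weight 7, bulk 7, value 24
- option 1: weight 8, bulk 2, value 19
Best: $32.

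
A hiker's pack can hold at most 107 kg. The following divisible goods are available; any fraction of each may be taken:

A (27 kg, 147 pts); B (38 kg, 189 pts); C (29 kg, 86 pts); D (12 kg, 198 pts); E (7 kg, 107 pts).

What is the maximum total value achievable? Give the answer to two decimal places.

709.21

Take in order of value per unit:
- D (198/12 per unit): all 12 → value 198, running total 198.00
- E (107/7 per unit): all 7 → value 107, running total 305.00
- A (147/27 per unit): all 27 → value 147, running total 452.00
- B (189/38 per unit): all 38 → value 189, running total 641.00
- C (86/29 per unit): 23 of 29 → value 23×86/29 = 68.2069, running total 709.21
Total 709.21.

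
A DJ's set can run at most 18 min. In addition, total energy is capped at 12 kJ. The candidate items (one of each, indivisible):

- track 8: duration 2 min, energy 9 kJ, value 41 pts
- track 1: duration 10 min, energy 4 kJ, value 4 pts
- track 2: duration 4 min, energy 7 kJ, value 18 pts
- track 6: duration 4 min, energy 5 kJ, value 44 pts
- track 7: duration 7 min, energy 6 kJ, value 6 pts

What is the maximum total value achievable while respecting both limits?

Feasible sets respecting both limits:
- track 2+track 6: duration 8, energy 12, value 62
- track 6+track 7: duration 11, energy 11, value 50
- track 1+track 6: duration 14, energy 9, value 48
- track 6: duration 4, energy 5, value 44
Best: 62 pts.

62 pts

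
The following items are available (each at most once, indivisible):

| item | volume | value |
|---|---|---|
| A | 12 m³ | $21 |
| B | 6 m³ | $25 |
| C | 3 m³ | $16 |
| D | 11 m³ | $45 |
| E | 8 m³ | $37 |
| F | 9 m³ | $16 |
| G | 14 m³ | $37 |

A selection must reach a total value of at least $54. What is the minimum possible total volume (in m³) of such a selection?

Subsets with value ≥ 54, sorted by total volume:
- B+E: volume 14, value 62
- C+D: volume 14, value 61
- B+C+E: volume 17, value 78
Minimum volume: 14 m³.

14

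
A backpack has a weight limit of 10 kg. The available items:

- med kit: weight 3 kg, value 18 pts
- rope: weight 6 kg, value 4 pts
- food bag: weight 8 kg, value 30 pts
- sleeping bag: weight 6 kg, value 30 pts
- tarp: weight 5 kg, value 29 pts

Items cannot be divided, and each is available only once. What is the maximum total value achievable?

48 pts

Check high-value combinations within 10 kg:
- med kit+sleeping bag: weight 3+6=9, value 18+30=48
- med kit+tarp: weight 3+5=8, value 18+29=47
- sleeping bag: weight 6, value 30
- food bag: weight 8, value 30
Best: 48 pts.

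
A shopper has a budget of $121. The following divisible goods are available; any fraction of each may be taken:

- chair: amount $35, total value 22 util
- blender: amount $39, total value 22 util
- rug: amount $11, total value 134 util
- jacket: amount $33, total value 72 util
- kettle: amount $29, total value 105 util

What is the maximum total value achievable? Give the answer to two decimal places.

Take in order of value per unit:
- rug (134/11 per unit): all 11 → value 134, running total 134.00
- kettle (105/29 per unit): all 29 → value 105, running total 239.00
- jacket (72/33 per unit): all 33 → value 72, running total 311.00
- chair (22/35 per unit): all 35 → value 22, running total 333.00
- blender (22/39 per unit): 13 of 39 → value 13×22/39 = 7.3333, running total 340.33
Total 340.33.

340.33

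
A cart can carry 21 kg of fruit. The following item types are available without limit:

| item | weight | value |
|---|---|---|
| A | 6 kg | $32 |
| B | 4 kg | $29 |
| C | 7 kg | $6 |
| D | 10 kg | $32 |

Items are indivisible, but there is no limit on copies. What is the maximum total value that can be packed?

$145

Best value-per-unit is B at 29/4, and filling with it alone uses weight 5×4=20. No mix of the others beats 5×29 = 145.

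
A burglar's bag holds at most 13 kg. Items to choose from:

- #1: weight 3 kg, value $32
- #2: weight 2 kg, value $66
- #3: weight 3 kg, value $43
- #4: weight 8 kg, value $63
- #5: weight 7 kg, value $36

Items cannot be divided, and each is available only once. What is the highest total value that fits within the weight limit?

$172

Check high-value combinations within 13 kg:
- #2+#3+#4: weight 2+3+8=13, value 66+43+63=172
- #1+#2+#4: weight 3+2+8=13, value 32+66+63=161
- #2+#3+#5: weight 2+3+7=12, value 66+43+36=145
Best: $172.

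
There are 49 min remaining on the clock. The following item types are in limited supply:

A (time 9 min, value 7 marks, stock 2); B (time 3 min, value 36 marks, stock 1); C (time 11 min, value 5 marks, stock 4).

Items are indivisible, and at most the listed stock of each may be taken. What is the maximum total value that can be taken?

60 marks

Best selections within time 49 and stock limits:
- 2×A + 1×B + 2×C: time 43, value 60
- 1×A + 1×B + 3×C: time 45, value 58
Best: 60 marks.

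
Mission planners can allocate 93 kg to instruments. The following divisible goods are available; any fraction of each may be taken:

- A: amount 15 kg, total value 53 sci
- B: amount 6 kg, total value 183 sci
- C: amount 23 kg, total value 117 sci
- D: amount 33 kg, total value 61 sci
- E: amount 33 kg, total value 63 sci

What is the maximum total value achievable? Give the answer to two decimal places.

445.58

Take in order of value per unit:
- B (183/6 per unit): all 6 → value 183, running total 183.00
- C (117/23 per unit): all 23 → value 117, running total 300.00
- A (53/15 per unit): all 15 → value 53, running total 353.00
- E (63/33 per unit): all 33 → value 63, running total 416.00
- D (61/33 per unit): 16 of 33 → value 16×61/33 = 29.5758, running total 445.58
Total 445.58.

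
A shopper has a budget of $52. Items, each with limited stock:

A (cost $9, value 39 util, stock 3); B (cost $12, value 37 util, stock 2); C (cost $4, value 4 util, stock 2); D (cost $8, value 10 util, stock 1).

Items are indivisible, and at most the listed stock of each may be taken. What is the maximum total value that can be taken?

191 util

Best selections within cost 52 and stock limits:
- 3×A + 2×B: cost 51, value 191
- 3×A + 1×B + 1×C + 1×D: cost 51, value 168
- 3×A + 1×B + 1×D: cost 47, value 164
- 3×A + 1×B + 2×C: cost 47, value 162
Best: 191 util.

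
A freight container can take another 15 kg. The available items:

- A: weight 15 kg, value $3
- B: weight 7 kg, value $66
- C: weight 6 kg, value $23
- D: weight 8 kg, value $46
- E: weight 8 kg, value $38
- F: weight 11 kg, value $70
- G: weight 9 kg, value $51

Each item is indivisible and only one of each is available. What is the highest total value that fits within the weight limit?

This is a 0/1 knapsack; check combinations near the capacity.
- B+D: weight 7+8=15, value 66+46=112
- B+E: weight 7+8=15, value 66+38=104
- B+C: weight 7+6=13, value 66+23=89
- C+G: weight 6+9=15, value 23+51=74
Best: $112.

$112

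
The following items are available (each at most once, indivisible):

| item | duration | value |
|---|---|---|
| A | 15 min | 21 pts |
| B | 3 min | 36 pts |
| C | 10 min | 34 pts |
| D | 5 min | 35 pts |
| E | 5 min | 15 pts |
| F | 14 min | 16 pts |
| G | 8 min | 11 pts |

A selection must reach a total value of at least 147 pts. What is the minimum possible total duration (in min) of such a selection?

45

Subsets with value ≥ 147, sorted by total duration:
- B+C+D+E+F+G: duration 45, value 147
- A+B+C+D+E+G: duration 46, value 152
Minimum duration: 45 min.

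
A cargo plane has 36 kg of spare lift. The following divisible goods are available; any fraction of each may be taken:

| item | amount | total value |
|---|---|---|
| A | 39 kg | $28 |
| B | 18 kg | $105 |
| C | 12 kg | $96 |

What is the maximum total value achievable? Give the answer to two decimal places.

205.31

Take in order of value per unit:
- C (96/12 per unit): all 12 → value 96, running total 96.00
- B (105/18 per unit): all 18 → value 105, running total 201.00
- A (28/39 per unit): 6 of 39 → value 6×28/39 = 4.3077, running total 205.31
Total 205.31.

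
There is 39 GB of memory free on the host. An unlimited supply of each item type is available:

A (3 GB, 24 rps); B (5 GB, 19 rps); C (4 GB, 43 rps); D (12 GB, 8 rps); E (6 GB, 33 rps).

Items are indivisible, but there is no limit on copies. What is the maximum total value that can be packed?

411 rps

Best value-per-unit is C at 43/4; filling with it alone gives 9×43 = 387.
Optimal mix: 1×A + 9×C → memory 39, value 411.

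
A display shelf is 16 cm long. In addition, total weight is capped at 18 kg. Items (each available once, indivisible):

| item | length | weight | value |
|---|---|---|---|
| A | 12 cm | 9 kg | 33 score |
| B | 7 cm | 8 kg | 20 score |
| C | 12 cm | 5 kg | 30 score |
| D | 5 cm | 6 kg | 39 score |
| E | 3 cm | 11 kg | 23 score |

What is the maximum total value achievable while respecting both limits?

Feasible sets respecting both limits:
- D+E: length 8, weight 17, value 62
- B+D: length 12, weight 14, value 59
- C+E: length 15, weight 16, value 53
- D: length 5, weight 6, value 39
Best: 62 score.

62 score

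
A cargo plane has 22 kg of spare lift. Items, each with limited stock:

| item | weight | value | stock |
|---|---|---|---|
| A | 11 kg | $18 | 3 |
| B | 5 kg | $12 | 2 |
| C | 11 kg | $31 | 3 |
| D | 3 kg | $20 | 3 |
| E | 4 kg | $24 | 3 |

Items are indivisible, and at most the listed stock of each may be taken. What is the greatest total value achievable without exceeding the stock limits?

$132

Best selections within weight 22 and stock limits:
- 3×D + 3×E: weight 21, value 132
- 1×B + 3×D + 2×E: weight 22, value 120
- 2×D + 3×E: weight 18, value 112
Best: $132.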